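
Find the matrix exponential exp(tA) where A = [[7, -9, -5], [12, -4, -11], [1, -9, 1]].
A has Jordan form J = [[-1, 1, 0], [0, -1, 0], [0, 0, 6]] with A = PJP^{-1}, so e^{tA} = P e^{tJ} P^{-1}.

For a Jordan block J_k(λ), e^{tJ_k(λ)} = e^{λt} · (I + tN + t^2 N^2/2! + ... + t^{k-1} N^{k-1}/(k-1)!) where N is the nilpotent superdiagonal part.

Assembling the blocks and conjugating back gives the entries of e^{tA} as shown above.

e^{tA} = [[(15*t - e^{7*t} + 2)*e^{-t}, -9*t*e^{-t}, (-12*t + e^{7*t} - 1)*e^{-t}], [(5*t + e^{7*t} - 1)*e^{-t}, (1 - 3*t)*e^{-t}, (-4*t - e^{7*t} + 1)*e^{-t}], [(15*t - 2*e^{7*t} + 2)*e^{-t}, -9*t*e^{-t}, (-12*t + 2*e^{7*t} - 1)*e^{-t}]]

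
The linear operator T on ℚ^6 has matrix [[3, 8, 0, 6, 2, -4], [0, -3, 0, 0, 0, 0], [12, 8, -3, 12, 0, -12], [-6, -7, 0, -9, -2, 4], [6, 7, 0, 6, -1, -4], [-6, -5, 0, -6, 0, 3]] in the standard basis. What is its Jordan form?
The characteristic polynomial is det(xI - A) = (x - 3)(x + 1)(x + 3)^4, so the eigenvalues are -3 (algebraic multiplicity 4), -1 (algebraic multiplicity 1), 3 (algebraic multiplicity 1).

For λ = -3: rank(A + 3I) = 3, rank((A + 3I)^2) = 2. The eigenspace has dimension 6 - 3 = 3, so there are 3 Jordan blocks; the rank sequence gives block sizes [2, 1, 1].

For λ = -1: algebraic multiplicity 1 gives one 1×1 block.

For λ = 3: algebraic multiplicity 1 gives one 1×1 block.

Assembling the blocks gives the Jordan form J above.

J = [[-3, 1, 0, 0, 0, 0], [0, -3, 0, 0, 0, 0], [0, 0, -3, 0, 0, 0], [0, 0, 0, -3, 0, 0], [0, 0, 0, 0, -1, 0], [0, 0, 0, 0, 0, 3]]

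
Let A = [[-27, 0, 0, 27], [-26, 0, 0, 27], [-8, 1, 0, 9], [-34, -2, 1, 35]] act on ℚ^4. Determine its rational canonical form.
The invariant factors of A (the non-unit diagonal entries of the Smith normal form of xI - A over ℚ[x]) are (x - 3)^3(x + 1), each dividing the next. The characteristic polynomial is their product, (x - 3)^3(x + 1).

The rational canonical form is the block-diagonal matrix of companion matrices C(f_i):
R = [[0, 0, 0, 27], [1, 0, 0, 0], [0, 1, 0, -18], [0, 0, 1, 8]].

R = [[0, 0, 0, 27], [1, 0, 0, 0], [0, 1, 0, -18], [0, 0, 1, 8]]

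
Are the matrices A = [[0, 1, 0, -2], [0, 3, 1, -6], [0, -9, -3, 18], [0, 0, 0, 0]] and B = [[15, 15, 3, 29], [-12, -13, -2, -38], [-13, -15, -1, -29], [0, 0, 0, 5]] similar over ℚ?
No.

trace(A) = 0 but trace(B) = 6. The trace is a similarity invariant, so A and B are not similar.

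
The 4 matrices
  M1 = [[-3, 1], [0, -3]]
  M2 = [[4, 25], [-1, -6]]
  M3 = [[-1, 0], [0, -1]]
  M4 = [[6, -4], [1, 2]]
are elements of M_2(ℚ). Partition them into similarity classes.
4 classes: {M1}, {M2}, {M3}, {M4}

Characteristic polynomials: χ_{M1} = (x + 3)^2, χ_{M2} = (x + 1)^2, χ_{M3} = (x + 1)^2, χ_{M4} = (x - 4)^2.

{M1}: invariant factors (x + 3)^2.

{M2}: invariant factors (x + 1)^2.

{M3}: invariant factors x + 1, x + 1.

{M4}: invariant factors (x - 4)^2.

Matrices are similar if and only if their invariant-factor lists agree; the partition into similarity classes is {M1}, {M2}, {M3}, {M4}.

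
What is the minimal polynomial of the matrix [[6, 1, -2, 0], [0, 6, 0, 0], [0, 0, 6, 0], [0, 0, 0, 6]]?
The characteristic polynomial factors as (x - 6)^4. The minimal polynomial is ∏(x - λ)^{k_λ} where k_λ is the size of the largest Jordan block at λ.

For λ = 6: rank(A - 6I) = 1, and the largest Jordan block has size 2 (the smallest k with rank((A - 6I)^k) = rank((A - 6I)^(k+1))).

So m_A(x) = (x - 6)^2.

m_A(x) = (x - 6)^2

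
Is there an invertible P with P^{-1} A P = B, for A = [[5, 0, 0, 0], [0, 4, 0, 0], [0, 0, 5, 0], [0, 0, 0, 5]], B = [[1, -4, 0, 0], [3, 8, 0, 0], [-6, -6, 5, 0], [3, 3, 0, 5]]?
Yes.

Two matrices over a field are similar if and only if they have the same invariant factors.

Both A and B have characteristic polynomial (x - 5)^3(x - 4) and minimal polynomial (x - 5)(x - 4). Computing further, both have invariant factors x - 5, x - 5, (x - 5)(x - 4). Hence A and B are similar.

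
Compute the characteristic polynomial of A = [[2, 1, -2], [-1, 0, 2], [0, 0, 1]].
χ_A(x) = (x - 1)^3

xI - A = [[x - 2, -1, 2], [1, x, -2], [0, 0, x - 1]].

Expanding det(xI - A) along the first row:
det(xI - A) = + (x - 2)·det([[x, -2], [0, x - 1]]) - (-1)·det([[1, -2], [0, x - 1]]) + (2)·det([[1, x], [0, 0]]).

Evaluating gives χ_A(x) = x^3 - 3x^2 + 3x - 1 = (x - 1)^3.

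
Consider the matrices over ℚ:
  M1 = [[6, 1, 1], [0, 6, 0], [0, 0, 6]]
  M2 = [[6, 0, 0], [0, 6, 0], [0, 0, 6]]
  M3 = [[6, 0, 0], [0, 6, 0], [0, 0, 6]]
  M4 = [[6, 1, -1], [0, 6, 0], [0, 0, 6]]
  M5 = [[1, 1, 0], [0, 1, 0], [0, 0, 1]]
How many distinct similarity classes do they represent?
3 classes: {M1, M4}, {M2, M3}, {M5}

Characteristic polynomials: χ_{M1} = (x - 6)^3, χ_{M2} = (x - 6)^3, χ_{M3} = (x - 6)^3, χ_{M4} = (x - 6)^3, χ_{M5} = (x - 1)^3.

{M1, M4}: invariant factors x - 6, (x - 6)^2.

{M2, M3}: invariant factors x - 6, x - 6, x - 6.

{M5}: invariant factors x - 1, (x - 1)^2.

Matrices are similar if and only if their invariant-factor lists agree; the partition into similarity classes is {M1, M4}, {M2, M3}, {M5}.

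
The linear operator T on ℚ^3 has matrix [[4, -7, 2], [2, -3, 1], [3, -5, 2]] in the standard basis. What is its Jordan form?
The characteristic polynomial is det(xI - A) = (x - 1)^3, so the eigenvalues are 1 (algebraic multiplicity 3).

For λ = 1: rank(A - I) = 2, rank((A - I)^2) = 1, rank((A - I)^3) = 0. The eigenspace has dimension 3 - 2 = 1, so there is 1 Jordan block; the rank sequence gives block sizes [3].

Assembling the blocks gives the Jordan form J above.

J = [[1, 1, 0], [0, 1, 1], [0, 0, 1]]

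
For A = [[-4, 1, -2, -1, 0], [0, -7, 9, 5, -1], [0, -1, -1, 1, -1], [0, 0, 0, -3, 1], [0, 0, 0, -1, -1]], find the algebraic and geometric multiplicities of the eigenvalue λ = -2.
algebraic multiplicity 2, geometric multiplicity 1

The characteristic polynomial is (x + 2)^2(x + 4)^3, so the factor x + 2 appears with exponent 2: the algebraic multiplicity is 2.

rank(A + 2I) = 4, so the eigenspace has dimension 5 - 4 = 1: the geometric multiplicity is 1.

Since 1 < 2, A is not diagonalizable.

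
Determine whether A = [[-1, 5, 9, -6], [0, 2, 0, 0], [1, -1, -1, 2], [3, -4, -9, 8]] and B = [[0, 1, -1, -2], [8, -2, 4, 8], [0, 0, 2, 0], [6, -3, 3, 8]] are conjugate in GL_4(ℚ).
Both have characteristic polynomial (x - 2)^4 and minimal polynomial (x - 2)^2. But rank(A - 2I) = 2 for A while rank(B - 2I) = 1 for B, so the number of Jordan blocks at λ = 2 differs. A and B are not similar.

No.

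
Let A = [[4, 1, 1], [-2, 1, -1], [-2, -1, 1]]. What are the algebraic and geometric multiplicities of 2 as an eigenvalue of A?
algebraic multiplicity 3, geometric multiplicity 2

The characteristic polynomial is (x - 2)^3, so the factor x - 2 appears with exponent 3: the algebraic multiplicity is 3.

rank(A - 2I) = 1, so the eigenspace has dimension 3 - 1 = 2: the geometric multiplicity is 2.

Since 2 < 3, A is not diagonalizable.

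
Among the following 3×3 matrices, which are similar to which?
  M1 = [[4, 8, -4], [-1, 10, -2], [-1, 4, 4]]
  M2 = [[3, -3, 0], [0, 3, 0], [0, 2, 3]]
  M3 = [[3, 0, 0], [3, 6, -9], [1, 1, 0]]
Characteristic polynomials: χ_{M1} = (x - 6)^3, χ_{M2} = (x - 3)^3, χ_{M3} = (x - 3)^3.

{M1}: invariant factors x - 6, (x - 6)^2.

{M2, M3}: invariant factors x - 3, (x - 3)^2.

Matrices are similar if and only if their invariant-factor lists agree; the partition into similarity classes is {M1}, {M2, M3}.

2 classes: {M1}, {M2, M3}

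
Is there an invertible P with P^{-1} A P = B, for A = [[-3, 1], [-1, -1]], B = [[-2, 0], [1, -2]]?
Two matrices over a field are similar if and only if they have the same invariant factors.

Both A and B have characteristic polynomial (x + 2)^2 and minimal polynomial (x + 2)^2. Computing further, both have invariant factors (x + 2)^2. Hence A and B are similar.

Yes.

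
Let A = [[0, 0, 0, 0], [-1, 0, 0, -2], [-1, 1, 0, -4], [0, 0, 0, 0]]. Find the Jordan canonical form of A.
J = [[0, 1, 0, 0], [0, 0, 1, 0], [0, 0, 0, 0], [0, 0, 0, 0]]

The characteristic polynomial is det(xI - A) = x^4, so the eigenvalues are 0 (algebraic multiplicity 4).

For λ = 0: rank(A) = 2, rank(A^2) = 1, rank(A^3) = 0. The eigenspace has dimension 4 - 2 = 2, so there are 2 Jordan blocks; the rank sequence gives block sizes [3, 1].

Assembling the blocks gives the Jordan form J above.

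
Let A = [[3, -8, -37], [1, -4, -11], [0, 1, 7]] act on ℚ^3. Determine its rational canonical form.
The invariant factors of A (the non-unit diagonal entries of the Smith normal form of xI - A over ℚ[x]) are (x - 4)^2(x + 2), each dividing the next. The characteristic polynomial is their product, (x - 4)^2(x + 2).

The rational canonical form is the block-diagonal matrix of companion matrices C(f_i):
R = [[0, 0, -32], [1, 0, 0], [0, 1, 6]].

R = [[0, 0, -32], [1, 0, 0], [0, 1, 6]]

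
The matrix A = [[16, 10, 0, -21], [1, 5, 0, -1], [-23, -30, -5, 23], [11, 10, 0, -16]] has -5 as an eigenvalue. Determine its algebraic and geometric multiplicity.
The characteristic polynomial is (x - 5)^2(x + 5)^2, so the factor x + 5 appears with exponent 2: the algebraic multiplicity is 2.

rank(A + 5I) = 2, so the eigenspace has dimension 4 - 2 = 2: the geometric multiplicity is 2.

algebraic multiplicity 2, geometric multiplicity 2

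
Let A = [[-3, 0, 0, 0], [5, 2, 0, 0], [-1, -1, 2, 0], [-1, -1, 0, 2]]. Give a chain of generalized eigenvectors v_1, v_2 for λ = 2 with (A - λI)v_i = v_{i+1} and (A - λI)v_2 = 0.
We seek v_1 ∈ ker((A - 2I)^2) \ ker(A - 2I), then set v_{i+1} = (A - 2I) v_i.

One such chain is v_1 = [[0, 1, 1, 1]]^T, v_2 = [[0, 0, -1, -1]]^T. Check: (A - 2I) v_2 = [[0, 0, 0, 0]]^T = 0.

v_1 = [[0, 1, 1, 1]]^T, v_2 = [[0, 0, -1, -1]]^T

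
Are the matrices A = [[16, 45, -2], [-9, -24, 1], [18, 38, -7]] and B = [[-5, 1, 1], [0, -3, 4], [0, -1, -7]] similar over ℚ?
Two matrices over a field are similar if and only if they have the same invariant factors.

Both A and B have characteristic polynomial (x + 5)^3 and minimal polynomial (x + 5)^3. Computing further, both have invariant factors (x + 5)^3. Hence A and B are similar.

Yes.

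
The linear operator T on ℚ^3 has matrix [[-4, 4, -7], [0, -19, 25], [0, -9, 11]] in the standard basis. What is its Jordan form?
J = [[-4, 1, 0], [0, -4, 1], [0, 0, -4]]

The characteristic polynomial is det(xI - A) = (x + 4)^3, so the eigenvalues are -4 (algebraic multiplicity 3).

For λ = -4: rank(A + 4I) = 2, rank((A + 4I)^2) = 1, rank((A + 4I)^3) = 0. The eigenspace has dimension 3 - 2 = 1, so there is 1 Jordan block; the rank sequence gives block sizes [3].

Assembling the blocks gives the Jordan form J above.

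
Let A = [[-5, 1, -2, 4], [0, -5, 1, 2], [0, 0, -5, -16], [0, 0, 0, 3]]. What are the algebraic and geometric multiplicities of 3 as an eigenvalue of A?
algebraic multiplicity 1, geometric multiplicity 1

The characteristic polynomial is (x - 3)(x + 5)^3, so the factor x - 3 appears with exponent 1: the algebraic multiplicity is 1.

rank(A - 3I) = 3, so the eigenspace has dimension 4 - 3 = 1: the geometric multiplicity is 1.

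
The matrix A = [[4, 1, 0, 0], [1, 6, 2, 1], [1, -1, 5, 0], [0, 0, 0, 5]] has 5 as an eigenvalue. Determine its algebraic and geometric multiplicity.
algebraic multiplicity 4, geometric multiplicity 2

The characteristic polynomial is (x - 5)^4, so the factor x - 5 appears with exponent 4: the algebraic multiplicity is 4.

rank(A - 5I) = 2, so the eigenspace has dimension 4 - 2 = 2: the geometric multiplicity is 2.

Since 2 < 4, A is not diagonalizable.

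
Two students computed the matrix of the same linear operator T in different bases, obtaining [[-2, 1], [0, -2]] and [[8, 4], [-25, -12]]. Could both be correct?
Yes.

Two matrices over a field are similar if and only if they have the same invariant factors.

Both A and B have characteristic polynomial (x + 2)^2 and minimal polynomial (x + 2)^2. Computing further, both have invariant factors (x + 2)^2. Hence A and B are similar.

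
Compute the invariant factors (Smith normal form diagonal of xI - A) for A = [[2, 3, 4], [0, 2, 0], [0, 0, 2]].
x - 2, (x - 2)^2

The Jordan structure of A has elementary divisors (x - 2)^2, (x - 2). Arranging the block sizes at each eigenvalue in decreasing order and taking row products gives the invariant factors.

Invariant factors (smallest first, each dividing the next): x - 2, (x - 2)^2.

Check: the last factor (x - 2)^2 is the minimal polynomial, and the product (x - 2)^3 is the characteristic polynomial.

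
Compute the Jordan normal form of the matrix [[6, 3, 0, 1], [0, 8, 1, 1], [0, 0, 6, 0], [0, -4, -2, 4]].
J = [[6, 1, 0, 0], [0, 6, 1, 0], [0, 0, 6, 0], [0, 0, 0, 6]]

The characteristic polynomial is det(xI - A) = (x - 6)^4, so the eigenvalues are 6 (algebraic multiplicity 4).

For λ = 6: rank(A - 6I) = 2, rank((A - 6I)^2) = 1, rank((A - 6I)^3) = 0. The eigenspace has dimension 4 - 2 = 2, so there are 2 Jordan blocks; the rank sequence gives block sizes [3, 1].

Assembling the blocks gives the Jordan form J above.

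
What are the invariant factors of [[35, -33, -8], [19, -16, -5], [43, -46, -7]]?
The Jordan structure of A has elementary divisors (x - 4)^3. Arranging the block sizes at each eigenvalue in decreasing order and taking row products gives the invariant factors.

Invariant factors (smallest first, each dividing the next): (x - 4)^3.

Check: the last factor (x - 4)^3 is the minimal polynomial, and the product (x - 4)^3 is the characteristic polynomial.

(x - 4)^3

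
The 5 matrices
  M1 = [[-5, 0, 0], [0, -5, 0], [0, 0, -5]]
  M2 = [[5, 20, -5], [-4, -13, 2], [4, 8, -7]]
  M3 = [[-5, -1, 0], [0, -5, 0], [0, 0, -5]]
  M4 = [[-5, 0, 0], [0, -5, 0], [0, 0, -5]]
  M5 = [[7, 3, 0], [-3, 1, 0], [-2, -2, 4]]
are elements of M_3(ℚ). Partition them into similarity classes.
Characteristic polynomials: χ_{M1} = (x + 5)^3, χ_{M2} = (x + 5)^3, χ_{M3} = (x + 5)^3, χ_{M4} = (x + 5)^3, χ_{M5} = (x - 4)^3.

{M1, M4}: invariant factors x + 5, x + 5, x + 5.

{M2, M3}: invariant factors x + 5, (x + 5)^2.

{M5}: invariant factors x - 4, (x - 4)^2.

Matrices are similar if and only if their invariant-factor lists agree; the partition into similarity classes is {M1, M4}, {M2, M3}, {M5}.

3 classes: {M1, M4}, {M2, M3}, {M5}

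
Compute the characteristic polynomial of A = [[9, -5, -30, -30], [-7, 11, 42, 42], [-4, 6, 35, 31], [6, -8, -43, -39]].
xI - A = [[x - 9, 5, 30, 30], [7, x - 11, -42, -42], [4, -6, x - 35, -31], [-6, 8, 43, x + 39]].

Expanding det(xI - A) along the first row:
det(xI - A) = + (x - 9)·det([[x - 11, -42, -42], [-6, x - 35, -31], [8, 43, x + 39]]) - (5)·det([[7, -42, -42], [4, x - 35, -31], [-6, 43, x + 39]]) + (30)·det([[7, x - 11, -42], [4, -6, -31], [-6, 8, x + 39]]) - (30)·det([[7, x - 11, -42], [4, -6, x - 35], [-6, 8, 43]]).

Evaluating gives χ_A(x) = x^4 - 16x^3 + 96x^2 - 256x + 256 = (x - 4)^4.

χ_A(x) = (x - 4)^4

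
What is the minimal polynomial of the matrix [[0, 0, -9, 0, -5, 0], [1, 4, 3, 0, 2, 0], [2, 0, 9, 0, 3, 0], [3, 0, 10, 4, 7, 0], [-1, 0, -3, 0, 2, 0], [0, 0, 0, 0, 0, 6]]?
m_A(x) = (x - 6)(x - 4)^2(x - 3)

The characteristic polynomial factors as (x - 6)(x - 4)^4(x - 3). The minimal polynomial is ∏(x - λ)^{k_λ} where k_λ is the size of the largest Jordan block at λ.

For λ = 3: rank(A - 3I) = 5, and the largest Jordan block has size 1 (the smallest k with rank((A - 3I)^k) = rank((A - 3I)^(k+1))).
For λ = 4: rank(A - 4I) = 3, and the largest Jordan block has size 2 (the smallest k with rank((A - 4I)^k) = rank((A - 4I)^(k+1))).
For λ = 6: rank(A - 6I) = 5, and the largest Jordan block has size 1 (the smallest k with rank((A - 6I)^k) = rank((A - 6I)^(k+1))).

So m_A(x) = (x - 6)(x - 4)^2(x - 3).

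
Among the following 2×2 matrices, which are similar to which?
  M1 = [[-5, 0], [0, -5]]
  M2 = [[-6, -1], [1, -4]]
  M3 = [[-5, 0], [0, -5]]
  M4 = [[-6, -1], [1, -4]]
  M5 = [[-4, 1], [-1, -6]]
2 classes: {M1, M3}, {M2, M4, M5}

Characteristic polynomials: χ_{M1} = (x + 5)^2, χ_{M2} = (x + 5)^2, χ_{M3} = (x + 5)^2, χ_{M4} = (x + 5)^2, χ_{M5} = (x + 5)^2.

{M1, M3}: invariant factors x + 5, x + 5.

{M2, M4, M5}: invariant factors (x + 5)^2.

Matrices are similar if and only if their invariant-factor lists agree; the partition into similarity classes is {M1, M3}, {M2, M4, M5}.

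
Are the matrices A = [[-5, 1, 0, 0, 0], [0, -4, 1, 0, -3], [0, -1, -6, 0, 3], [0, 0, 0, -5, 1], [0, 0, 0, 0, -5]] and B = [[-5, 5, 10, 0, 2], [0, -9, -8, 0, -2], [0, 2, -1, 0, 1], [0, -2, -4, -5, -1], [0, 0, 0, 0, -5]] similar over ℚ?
No.

Both have characteristic polynomial (x + 5)^5, but the minimal polynomial of A is (x + 5)^3 while the minimal polynomial of B is (x + 5)^2. The minimal polynomial is a similarity invariant, so A and B are not similar.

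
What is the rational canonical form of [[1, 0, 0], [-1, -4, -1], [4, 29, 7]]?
The invariant factors of A (the non-unit diagonal entries of the Smith normal form of xI - A over ℚ[x]) are (x - 1)(x^2 - 3x + 1), each dividing the next. The characteristic polynomial is their product, (x - 1)(x^2 - 3x + 1).

The rational canonical form is the block-diagonal matrix of companion matrices C(f_i):
R = [[0, 0, 1], [1, 0, -4], [0, 1, 4]].

Note the characteristic polynomial does not split into linear factors over ℚ, so A has no Jordan form over ℚ; the rational canonical form exists over any field.

R = [[0, 0, 1], [1, 0, -4], [0, 1, 4]]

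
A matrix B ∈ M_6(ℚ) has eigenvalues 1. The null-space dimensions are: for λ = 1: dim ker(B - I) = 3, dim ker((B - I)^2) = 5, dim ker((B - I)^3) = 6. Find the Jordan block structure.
Jordan blocks: (1, 3), (1, 2), (1, 1)

λ = 1: successive nullity increments [3, 2, 1] count blocks of size ≥ k; block sizes are [3, 2, 1].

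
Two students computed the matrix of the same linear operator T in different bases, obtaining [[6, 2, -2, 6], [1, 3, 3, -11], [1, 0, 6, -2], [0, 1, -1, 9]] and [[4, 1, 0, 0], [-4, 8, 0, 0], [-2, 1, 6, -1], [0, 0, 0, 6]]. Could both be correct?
Yes.

Two matrices over a field are similar if and only if they have the same invariant factors.

Both A and B have characteristic polynomial (x - 6)^4 and minimal polynomial (x - 6)^2. Computing further, both have invariant factors (x - 6)^2, (x - 6)^2. Hence A and B are similar.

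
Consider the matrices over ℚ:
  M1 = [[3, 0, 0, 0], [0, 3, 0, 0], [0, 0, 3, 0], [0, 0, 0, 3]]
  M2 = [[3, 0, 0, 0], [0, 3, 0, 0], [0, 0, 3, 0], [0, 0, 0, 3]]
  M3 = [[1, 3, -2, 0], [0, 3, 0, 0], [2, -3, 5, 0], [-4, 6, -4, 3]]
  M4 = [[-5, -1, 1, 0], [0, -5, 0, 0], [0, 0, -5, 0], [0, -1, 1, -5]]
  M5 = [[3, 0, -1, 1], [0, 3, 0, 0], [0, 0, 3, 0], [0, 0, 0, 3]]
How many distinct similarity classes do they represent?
Characteristic polynomials: χ_{M1} = (x - 3)^4, χ_{M2} = (x - 3)^4, χ_{M3} = (x - 3)^4, χ_{M4} = (x + 5)^4, χ_{M5} = (x - 3)^4.

{M1, M2}: invariant factors x - 3, x - 3, x - 3, x - 3.

{M3, M5}: invariant factors x - 3, x - 3, (x - 3)^2.

{M4}: invariant factors x + 5, x + 5, (x + 5)^2.

Matrices are similar if and only if their invariant-factor lists agree; the partition into similarity classes is {M1, M2}, {M3, M5}, {M4}.

3 classes: {M1, M2}, {M3, M5}, {M4}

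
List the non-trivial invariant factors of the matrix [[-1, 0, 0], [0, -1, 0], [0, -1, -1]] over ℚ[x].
x + 1, (x + 1)^2

The Jordan structure of A has elementary divisors (x + 1)^2, (x + 1). Arranging the block sizes at each eigenvalue in decreasing order and taking row products gives the invariant factors.

Invariant factors (smallest first, each dividing the next): x + 1, (x + 1)^2.

Check: the last factor (x + 1)^2 is the minimal polynomial, and the product (x + 1)^3 is the characteristic polynomial.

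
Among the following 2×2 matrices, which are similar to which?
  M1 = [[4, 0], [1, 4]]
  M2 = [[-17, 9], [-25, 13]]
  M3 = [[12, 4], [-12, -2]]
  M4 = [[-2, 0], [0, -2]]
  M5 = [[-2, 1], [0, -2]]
Characteristic polynomials: χ_{M1} = (x - 4)^2, χ_{M2} = (x + 2)^2, χ_{M3} = (x - 6)(x - 4), χ_{M4} = (x + 2)^2, χ_{M5} = (x + 2)^2.

{M1}: invariant factors (x - 4)^2.

{M2, M5}: invariant factors (x + 2)^2.

{M3}: invariant factors (x - 6)(x - 4).

{M4}: invariant factors x + 2, x + 2.

Matrices are similar if and only if their invariant-factor lists agree; the partition into similarity classes is {M1}, {M2, M5}, {M3}, {M4}.

4 classes: {M1}, {M2, M5}, {M3}, {M4}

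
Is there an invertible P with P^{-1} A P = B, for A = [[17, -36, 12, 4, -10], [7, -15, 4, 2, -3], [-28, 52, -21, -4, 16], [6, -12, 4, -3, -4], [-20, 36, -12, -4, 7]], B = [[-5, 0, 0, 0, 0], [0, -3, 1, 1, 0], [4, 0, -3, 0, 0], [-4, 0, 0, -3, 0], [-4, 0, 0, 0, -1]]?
Two matrices over a field are similar if and only if they have the same invariant factors.

Both A and B have characteristic polynomial (x + 1)(x + 3)^3(x + 5) and minimal polynomial (x + 1)(x + 3)^2(x + 5). Computing further, both have invariant factors x + 3, (x + 1)(x + 3)^2(x + 5). Hence A and B are similar.

Yes.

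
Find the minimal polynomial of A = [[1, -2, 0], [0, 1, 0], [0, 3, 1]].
m_A(x) = (x - 1)^2

The characteristic polynomial factors as (x - 1)^3. The minimal polynomial is ∏(x - λ)^{k_λ} where k_λ is the size of the largest Jordan block at λ.

For λ = 1: rank(A - I) = 1, and the largest Jordan block has size 2 (the smallest k with rank((A - I)^k) = rank((A - I)^(k+1))).

So m_A(x) = (x - 1)^2.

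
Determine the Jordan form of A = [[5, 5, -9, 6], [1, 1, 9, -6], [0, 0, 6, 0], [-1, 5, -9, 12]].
The characteristic polynomial is det(xI - A) = (x - 6)^4, so the eigenvalues are 6 (algebraic multiplicity 4).

For λ = 6: rank(A - 6I) = 1, rank((A - 6I)^2) = 0. The eigenspace has dimension 4 - 1 = 3, so there are 3 Jordan blocks; the rank sequence gives block sizes [2, 1, 1].

Assembling the blocks gives the Jordan form J above.

J = [[6, 1, 0, 0], [0, 6, 0, 0], [0, 0, 6, 0], [0, 0, 0, 6]]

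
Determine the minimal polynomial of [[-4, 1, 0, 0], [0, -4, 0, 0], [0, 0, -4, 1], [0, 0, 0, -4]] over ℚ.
m_A(x) = (x + 4)^2

The characteristic polynomial factors as (x + 4)^4. The minimal polynomial is ∏(x - λ)^{k_λ} where k_λ is the size of the largest Jordan block at λ.

For λ = -4: rank(A + 4I) = 2, and the largest Jordan block has size 2 (the smallest k with rank((A + 4I)^k) = rank((A + 4I)^(k+1))).

So m_A(x) = (x + 4)^2.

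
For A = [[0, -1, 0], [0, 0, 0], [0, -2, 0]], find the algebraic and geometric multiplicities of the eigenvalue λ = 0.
The characteristic polynomial is x^3, so the factor x appears with exponent 3: the algebraic multiplicity is 3.

rank(A) = 1, so the eigenspace has dimension 3 - 1 = 2: the geometric multiplicity is 2.

Since 2 < 3, A is not diagonalizable.

algebraic multiplicity 3, geometric multiplicity 2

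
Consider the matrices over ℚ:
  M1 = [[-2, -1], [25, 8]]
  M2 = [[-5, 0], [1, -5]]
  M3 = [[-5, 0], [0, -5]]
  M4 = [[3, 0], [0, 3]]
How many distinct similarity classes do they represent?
Characteristic polynomials: χ_{M1} = (x - 3)^2, χ_{M2} = (x + 5)^2, χ_{M3} = (x + 5)^2, χ_{M4} = (x - 3)^2.

{M1}: invariant factors (x - 3)^2.

{M2}: invariant factors (x + 5)^2.

{M3}: invariant factors x + 5, x + 5.

{M4}: invariant factors x - 3, x - 3.

Matrices are similar if and only if their invariant-factor lists agree; the partition into similarity classes is {M1}, {M2}, {M3}, {M4}.

4 classes: {M1}, {M2}, {M3}, {M4}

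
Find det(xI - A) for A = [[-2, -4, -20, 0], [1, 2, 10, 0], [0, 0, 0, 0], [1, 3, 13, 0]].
xI - A = [[x + 2, 4, 20, 0], [-1, x - 2, -10, 0], [0, 0, x, 0], [-1, -3, -13, x]].

Expanding det(xI - A) along the first row:
det(xI - A) = + (x + 2)·det([[x - 2, -10, 0], [0, x, 0], [-3, -13, x]]) - (4)·det([[-1, -10, 0], [0, x, 0], [-1, -13, x]]) + (20)·det([[-1, x - 2, 0], [0, 0, 0], [-1, -3, x]]) - (0)·det([[-1, x - 2, -10], [0, 0, x], [-1, -3, -13]]).

Evaluating gives χ_A(x) = x^4.

χ_A(x) = x^4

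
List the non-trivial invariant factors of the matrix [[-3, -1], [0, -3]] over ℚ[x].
The Jordan structure of A has elementary divisors (x + 3)^2. Arranging the block sizes at each eigenvalue in decreasing order and taking row products gives the invariant factors.

Invariant factors (smallest first, each dividing the next): (x + 3)^2.

Check: the last factor (x + 3)^2 is the minimal polynomial, and the product (x + 3)^2 is the characteristic polynomial.

(x + 3)^2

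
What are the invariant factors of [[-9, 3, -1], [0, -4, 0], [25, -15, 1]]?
The Jordan structure of A has elementary divisors (x + 4)^2, (x + 4). Arranging the block sizes at each eigenvalue in decreasing order and taking row products gives the invariant factors.

Invariant factors (smallest first, each dividing the next): x + 4, (x + 4)^2.

Check: the last factor (x + 4)^2 is the minimal polynomial, and the product (x + 4)^3 is the characteristic polynomial.

x + 4, (x + 4)^2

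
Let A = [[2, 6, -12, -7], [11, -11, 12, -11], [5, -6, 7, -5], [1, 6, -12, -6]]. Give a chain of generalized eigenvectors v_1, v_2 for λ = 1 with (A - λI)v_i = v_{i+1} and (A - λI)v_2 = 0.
We seek v_1 ∈ ker((A - I)^2) \ ker(A - I), then set v_{i+1} = (A - I) v_i.

One such chain is v_1 = [[-1, -2, -1, 0]]^T, v_2 = [[-1, 1, 1, -1]]^T. Check: (A - I) v_2 = [[0, 0, 0, 0]]^T = 0.

v_1 = [[-1, -2, -1, 0]]^T, v_2 = [[-1, 1, 1, -1]]^T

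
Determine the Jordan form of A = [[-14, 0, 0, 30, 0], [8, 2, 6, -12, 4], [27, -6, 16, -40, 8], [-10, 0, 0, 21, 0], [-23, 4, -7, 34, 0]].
The characteristic polynomial is det(xI - A) = (x - 6)^4(x - 1), so the eigenvalues are 1 (algebraic multiplicity 1), 6 (algebraic multiplicity 4).

For λ = 1: algebraic multiplicity 1 gives one 1×1 block.

For λ = 6: rank(A - 6I) = 3, rank((A - 6I)^2) = 2, rank((A - 6I)^3) = 1. The eigenspace has dimension 5 - 3 = 2, so there are 2 Jordan blocks; the rank sequence gives block sizes [3, 1].

Assembling the blocks gives the Jordan form J above.

J = [[1, 0, 0, 0, 0], [0, 6, 1, 0, 0], [0, 0, 6, 1, 0], [0, 0, 0, 6, 0], [0, 0, 0, 0, 6]]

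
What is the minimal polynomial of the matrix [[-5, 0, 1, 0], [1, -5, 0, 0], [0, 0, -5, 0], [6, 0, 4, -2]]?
The characteristic polynomial factors as (x + 2)(x + 5)^3. The minimal polynomial is ∏(x - λ)^{k_λ} where k_λ is the size of the largest Jordan block at λ.

For λ = -5: rank(A + 5I) = 3, and the largest Jordan block has size 3 (the smallest k with rank((A + 5I)^k) = rank((A + 5I)^(k+1))).
For λ = -2: rank(A + 2I) = 3, and the largest Jordan block has size 1 (the smallest k with rank((A + 2I)^k) = rank((A + 2I)^(k+1))).

So m_A(x) = (x + 2)(x + 5)^3.

m_A(x) = (x + 2)(x + 5)^3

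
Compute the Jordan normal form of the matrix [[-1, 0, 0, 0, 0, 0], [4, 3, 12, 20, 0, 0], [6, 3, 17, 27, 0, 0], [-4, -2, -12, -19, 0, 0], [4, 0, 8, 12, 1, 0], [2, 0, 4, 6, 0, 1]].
The characteristic polynomial is det(xI - A) = (x - 1)^4(x + 1)^2, so the eigenvalues are -1 (algebraic multiplicity 2), 1 (algebraic multiplicity 4).

For λ = -1: rank(A + I) = 4. The eigenspace has dimension 6 - 4 = 2, so there are 2 Jordan blocks; the rank sequence gives block sizes [1, 1].

For λ = 1: rank(A - I) = 3, rank((A - I)^2) = 2. The eigenspace has dimension 6 - 3 = 3, so there are 3 Jordan blocks; the rank sequence gives block sizes [2, 1, 1].

Assembling the blocks gives the Jordan form J above.

J = [[-1, 0, 0, 0, 0, 0], [0, -1, 0, 0, 0, 0], [0, 0, 1, 1, 0, 0], [0, 0, 0, 1, 0, 0], [0, 0, 0, 0, 1, 0], [0, 0, 0, 0, 0, 1]]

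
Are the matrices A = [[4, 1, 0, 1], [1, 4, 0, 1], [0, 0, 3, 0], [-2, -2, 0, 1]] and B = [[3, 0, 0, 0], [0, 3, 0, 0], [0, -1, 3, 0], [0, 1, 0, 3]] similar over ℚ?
Yes.

Two matrices over a field are similar if and only if they have the same invariant factors.

Both A and B have characteristic polynomial (x - 3)^4 and minimal polynomial (x - 3)^2. Computing further, both have invariant factors x - 3, x - 3, (x - 3)^2. Hence A and B are similar.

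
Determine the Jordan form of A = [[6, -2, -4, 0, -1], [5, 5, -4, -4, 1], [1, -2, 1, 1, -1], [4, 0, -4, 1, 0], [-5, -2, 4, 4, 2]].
J = [[3, 1, 0, 0, 0], [0, 3, 0, 0, 0], [0, 0, 3, 1, 0], [0, 0, 0, 3, 0], [0, 0, 0, 0, 3]]

The characteristic polynomial is det(xI - A) = (x - 3)^5, so the eigenvalues are 3 (algebraic multiplicity 5).

For λ = 3: rank(A - 3I) = 2, rank((A - 3I)^2) = 0. The eigenspace has dimension 5 - 2 = 3, so there are 3 Jordan blocks; the rank sequence gives block sizes [2, 2, 1].

Assembling the blocks gives the Jordan form J above.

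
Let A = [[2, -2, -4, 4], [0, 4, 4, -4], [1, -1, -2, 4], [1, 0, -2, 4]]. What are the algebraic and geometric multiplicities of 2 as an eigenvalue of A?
The characteristic polynomial is (x - 2)^4, so the factor x - 2 appears with exponent 4: the algebraic multiplicity is 4.

rank(A - 2I) = 2, so the eigenspace has dimension 4 - 2 = 2: the geometric multiplicity is 2.

Since 2 < 4, A is not diagonalizable.

algebraic multiplicity 4, geometric multiplicity 2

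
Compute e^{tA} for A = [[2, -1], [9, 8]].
e^{tA} = [[(1 - 3*t)*e^{5*t}, -t*e^{5*t}], [9*t*e^{5*t}, (3*t + 1)*e^{5*t}]]

A has Jordan form J = [[5, 1], [0, 5]] with A = PJP^{-1}, so e^{tA} = P e^{tJ} P^{-1}.

For a Jordan block J_k(λ), e^{tJ_k(λ)} = e^{λt} · (I + tN + t^2 N^2/2! + ... + t^{k-1} N^{k-1}/(k-1)!) where N is the nilpotent superdiagonal part.

Assembling the blocks and conjugating back gives the entries of e^{tA} as shown above.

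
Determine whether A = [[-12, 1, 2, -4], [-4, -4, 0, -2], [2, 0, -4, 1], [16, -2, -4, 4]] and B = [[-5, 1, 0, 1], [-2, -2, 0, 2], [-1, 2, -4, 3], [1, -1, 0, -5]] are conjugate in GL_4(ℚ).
Yes.

Two matrices over a field are similar if and only if they have the same invariant factors.

Both A and B have characteristic polynomial (x + 4)^4 and minimal polynomial (x + 4)^2. Computing further, both have invariant factors (x + 4)^2, (x + 4)^2. Hence A and B are similar.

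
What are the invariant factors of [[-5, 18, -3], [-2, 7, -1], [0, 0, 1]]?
The Jordan structure of A has elementary divisors (x - 1)^2, (x - 1). Arranging the block sizes at each eigenvalue in decreasing order and taking row products gives the invariant factors.

Invariant factors (smallest first, each dividing the next): x - 1, (x - 1)^2.

Check: the last factor (x - 1)^2 is the minimal polynomial, and the product (x - 1)^3 is the characteristic polynomial.

x - 1, (x - 1)^2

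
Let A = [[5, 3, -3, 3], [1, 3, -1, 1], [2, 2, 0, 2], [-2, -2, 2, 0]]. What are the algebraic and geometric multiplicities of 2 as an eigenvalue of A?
The characteristic polynomial is (x - 2)^4, so the factor x - 2 appears with exponent 4: the algebraic multiplicity is 4.

rank(A - 2I) = 1, so the eigenspace has dimension 4 - 1 = 3: the geometric multiplicity is 3.

Since 3 < 4, A is not diagonalizable.

algebraic multiplicity 4, geometric multiplicity 3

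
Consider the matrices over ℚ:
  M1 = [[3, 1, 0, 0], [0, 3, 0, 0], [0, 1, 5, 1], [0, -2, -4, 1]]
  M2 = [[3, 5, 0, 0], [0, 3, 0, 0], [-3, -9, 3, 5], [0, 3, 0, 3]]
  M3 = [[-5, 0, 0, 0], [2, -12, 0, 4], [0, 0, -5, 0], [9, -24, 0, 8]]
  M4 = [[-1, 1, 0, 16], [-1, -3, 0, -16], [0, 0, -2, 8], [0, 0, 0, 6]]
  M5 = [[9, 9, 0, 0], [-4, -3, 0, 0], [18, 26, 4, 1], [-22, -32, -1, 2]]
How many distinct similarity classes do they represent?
3 classes: {M1, M2, M5}, {M3}, {M4}

Characteristic polynomials: χ_{M1} = (x - 3)^4, χ_{M2} = (x - 3)^4, χ_{M3} = x(x + 4)(x + 5)^2, χ_{M4} = (x - 6)(x + 2)^3, χ_{M5} = (x - 3)^4.

{M1, M2, M5}: invariant factors (x - 3)^2, (x - 3)^2.

{M3}: invariant factors x + 5, x(x + 4)(x + 5).

{M4}: invariant factors x + 2, (x - 6)(x + 2)^2.

Matrices are similar if and only if their invariant-factor lists agree; the partition into similarity classes is {M1, M2, M5}, {M3}, {M4}.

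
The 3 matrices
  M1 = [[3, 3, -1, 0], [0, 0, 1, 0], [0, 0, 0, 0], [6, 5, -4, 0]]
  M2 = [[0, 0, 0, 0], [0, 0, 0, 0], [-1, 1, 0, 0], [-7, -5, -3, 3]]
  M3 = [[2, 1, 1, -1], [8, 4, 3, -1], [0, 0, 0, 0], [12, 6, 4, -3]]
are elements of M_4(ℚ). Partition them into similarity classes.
Characteristic polynomials: χ_{M1} = x^3(x - 3), χ_{M2} = x^3(x - 3), χ_{M3} = x^3(x - 3).

{M1, M3}: invariant factors x^3(x - 3).

{M2}: invariant factors x, x^2(x - 3).

Matrices are similar if and only if their invariant-factor lists agree; the partition into similarity classes is {M1, M3}, {M2}.

2 classes: {M1, M3}, {M2}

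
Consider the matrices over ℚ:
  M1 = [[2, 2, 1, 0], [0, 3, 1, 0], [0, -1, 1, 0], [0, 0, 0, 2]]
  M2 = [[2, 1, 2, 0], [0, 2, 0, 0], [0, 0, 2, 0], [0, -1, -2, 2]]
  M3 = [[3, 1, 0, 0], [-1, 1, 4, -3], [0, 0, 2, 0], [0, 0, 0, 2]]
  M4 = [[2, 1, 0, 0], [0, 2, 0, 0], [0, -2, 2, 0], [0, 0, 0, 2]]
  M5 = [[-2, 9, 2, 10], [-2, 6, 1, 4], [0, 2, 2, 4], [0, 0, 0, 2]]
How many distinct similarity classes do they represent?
2 classes: {M1, M3, M5}, {M2, M4}

Characteristic polynomials: χ_{M1} = (x - 2)^4, χ_{M2} = (x - 2)^4, χ_{M3} = (x - 2)^4, χ_{M4} = (x - 2)^4, χ_{M5} = (x - 2)^4.

{M1, M3, M5}: invariant factors x - 2, (x - 2)^3.

{M2, M4}: invariant factors x - 2, x - 2, (x - 2)^2.

Matrices are similar if and only if their invariant-factor lists agree; the partition into similarity classes is {M1, M3, M5}, {M2, M4}.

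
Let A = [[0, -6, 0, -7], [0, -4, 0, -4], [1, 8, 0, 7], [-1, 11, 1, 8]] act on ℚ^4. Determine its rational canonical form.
R = [[0, 0, 0, -4], [1, 0, 0, -7], [0, 1, 0, 2], [0, 0, 1, 4]]

The invariant factors of A (the non-unit diagonal entries of the Smith normal form of xI - A over ℚ[x]) are (x - 4)(x + 1)(x^2 - x - 1), each dividing the next. The characteristic polynomial is their product, (x - 4)(x + 1)(x^2 - x - 1).

The rational canonical form is the block-diagonal matrix of companion matrices C(f_i):
R = [[0, 0, 0, -4], [1, 0, 0, -7], [0, 1, 0, 2], [0, 0, 1, 4]].

Note the characteristic polynomial does not split into linear factors over ℚ, so A has no Jordan form over ℚ; the rational canonical form exists over any field.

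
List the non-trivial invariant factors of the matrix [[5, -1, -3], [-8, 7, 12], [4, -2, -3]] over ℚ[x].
x - 3, (x - 3)^2

The Jordan structure of A has elementary divisors (x - 3)^2, (x - 3). Arranging the block sizes at each eigenvalue in decreasing order and taking row products gives the invariant factors.

Invariant factors (smallest first, each dividing the next): x - 3, (x - 3)^2.

Check: the last factor (x - 3)^2 is the minimal polynomial, and the product (x - 3)^3 is the characteristic polynomial.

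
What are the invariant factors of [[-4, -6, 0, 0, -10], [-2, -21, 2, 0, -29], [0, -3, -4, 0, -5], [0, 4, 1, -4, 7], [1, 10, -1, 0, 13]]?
(x + 4)^2, (x + 4)^3

The Jordan structure of A has elementary divisors (x + 4)^3, (x + 4)^2. Arranging the block sizes at each eigenvalue in decreasing order and taking row products gives the invariant factors.

Invariant factors (smallest first, each dividing the next): (x + 4)^2, (x + 4)^3.

Check: the last factor (x + 4)^3 is the minimal polynomial, and the product (x + 4)^5 is the characteristic polynomial.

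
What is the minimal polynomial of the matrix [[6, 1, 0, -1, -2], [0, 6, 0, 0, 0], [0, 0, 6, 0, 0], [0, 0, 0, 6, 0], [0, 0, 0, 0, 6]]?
The characteristic polynomial factors as (x - 6)^5. The minimal polynomial is ∏(x - λ)^{k_λ} where k_λ is the size of the largest Jordan block at λ.

For λ = 6: rank(A - 6I) = 1, and the largest Jordan block has size 2 (the smallest k with rank((A - 6I)^k) = rank((A - 6I)^(k+1))).

So m_A(x) = (x - 6)^2.

m_A(x) = (x - 6)^2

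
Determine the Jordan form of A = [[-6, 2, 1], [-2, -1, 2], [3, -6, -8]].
J = [[-5, 1, 0], [0, -5, 0], [0, 0, -5]]

The characteristic polynomial is det(xI - A) = (x + 5)^3, so the eigenvalues are -5 (algebraic multiplicity 3).

For λ = -5: rank(A + 5I) = 1, rank((A + 5I)^2) = 0. The eigenspace has dimension 3 - 1 = 2, so there are 2 Jordan blocks; the rank sequence gives block sizes [2, 1].

Assembling the blocks gives the Jordan form J above.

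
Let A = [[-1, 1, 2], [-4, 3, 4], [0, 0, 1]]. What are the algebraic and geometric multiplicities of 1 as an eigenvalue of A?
algebraic multiplicity 3, geometric multiplicity 2

The characteristic polynomial is (x - 1)^3, so the factor x - 1 appears with exponent 3: the algebraic multiplicity is 3.

rank(A - I) = 1, so the eigenspace has dimension 3 - 1 = 2: the geometric multiplicity is 2.

Since 2 < 3, A is not diagonalizable.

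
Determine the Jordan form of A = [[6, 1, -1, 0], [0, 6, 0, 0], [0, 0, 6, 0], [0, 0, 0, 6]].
J = [[6, 1, 0, 0], [0, 6, 0, 0], [0, 0, 6, 0], [0, 0, 0, 6]]

The characteristic polynomial is det(xI - A) = (x - 6)^4, so the eigenvalues are 6 (algebraic multiplicity 4).

For λ = 6: rank(A - 6I) = 1, rank((A - 6I)^2) = 0. The eigenspace has dimension 4 - 1 = 3, so there are 3 Jordan blocks; the rank sequence gives block sizes [2, 1, 1].

Assembling the blocks gives the Jordan form J above.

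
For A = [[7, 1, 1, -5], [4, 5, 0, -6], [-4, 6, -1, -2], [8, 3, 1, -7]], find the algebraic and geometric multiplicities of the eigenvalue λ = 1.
algebraic multiplicity 4, geometric multiplicity 2

The characteristic polynomial is (x - 1)^4, so the factor x - 1 appears with exponent 4: the algebraic multiplicity is 4.

rank(A - I) = 2, so the eigenspace has dimension 4 - 2 = 2: the geometric multiplicity is 2.

Since 2 < 4, A is not diagonalizable.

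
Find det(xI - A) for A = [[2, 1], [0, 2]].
xI - A = [[x - 2, -1], [0, x - 2]].

Expanding det(xI - A) along the first row:
det(xI - A) = + (x - 2)·det([[x - 2]]) - (-1)·det([[0]]).

Evaluating gives χ_A(x) = x^2 - 4x + 4 = (x - 2)^2.

χ_A(x) = (x - 2)^2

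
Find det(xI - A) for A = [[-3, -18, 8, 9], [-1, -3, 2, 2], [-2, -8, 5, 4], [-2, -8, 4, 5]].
χ_A(x) = (x - 1)^4

xI - A = [[x + 3, 18, -8, -9], [1, x + 3, -2, -2], [2, 8, x - 5, -4], [2, 8, -4, x - 5]].

Expanding det(xI - A) along the first row:
det(xI - A) = + (x + 3)·det([[x + 3, -2, -2], [8, x - 5, -4], [8, -4, x - 5]]) - (18)·det([[1, -2, -2], [2, x - 5, -4], [2, -4, x - 5]]) + (-8)·det([[1, x + 3, -2], [2, 8, -4], [2, 8, x - 5]]) - (-9)·det([[1, x + 3, -2], [2, 8, x - 5], [2, 8, -4]]).

Evaluating gives χ_A(x) = x^4 - 4x^3 + 6x^2 - 4x + 1 = (x - 1)^4.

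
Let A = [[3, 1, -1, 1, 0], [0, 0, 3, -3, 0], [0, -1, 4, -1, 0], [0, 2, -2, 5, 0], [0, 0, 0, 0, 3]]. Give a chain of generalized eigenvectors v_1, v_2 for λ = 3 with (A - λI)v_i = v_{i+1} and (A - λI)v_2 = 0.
v_1 = [[0, 1, 0, 0, 0]]^T, v_2 = [[1, -3, -1, 2, 0]]^T

We seek v_1 ∈ ker((A - 3I)^2) \ ker(A - 3I), then set v_{i+1} = (A - 3I) v_i.

One such chain is v_1 = [[0, 1, 0, 0, 0]]^T, v_2 = [[1, -3, -1, 2, 0]]^T. Check: (A - 3I) v_2 = [[0, 0, 0, 0, 0]]^T = 0.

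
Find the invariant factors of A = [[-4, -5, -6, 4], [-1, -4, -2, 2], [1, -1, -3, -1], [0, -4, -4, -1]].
(x + 3)^2, (x + 3)^2

The Jordan structure of A has elementary divisors (x + 3)^2, (x + 3)^2. Arranging the block sizes at each eigenvalue in decreasing order and taking row products gives the invariant factors.

Invariant factors (smallest first, each dividing the next): (x + 3)^2, (x + 3)^2.

Check: the last factor (x + 3)^2 is the minimal polynomial, and the product (x + 3)^4 is the characteristic polynomial.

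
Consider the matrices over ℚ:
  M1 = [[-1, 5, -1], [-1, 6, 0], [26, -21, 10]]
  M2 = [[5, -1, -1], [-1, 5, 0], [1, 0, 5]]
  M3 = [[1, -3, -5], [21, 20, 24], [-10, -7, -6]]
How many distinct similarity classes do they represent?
Characteristic polynomials: χ_{M1} = (x - 5)^3, χ_{M2} = (x - 5)^3, χ_{M3} = (x - 5)^3.

{M1, M2, M3}: invariant factors (x - 5)^3.

Matrices are similar if and only if their invariant-factor lists agree; the partition into similarity classes is {M1, M2, M3}.

1 class: {M1, M2, M3}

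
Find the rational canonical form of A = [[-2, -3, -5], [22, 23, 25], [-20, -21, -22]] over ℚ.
R = [[0, 0, 20], [1, 0, 17], [0, 1, -1]]

The invariant factors of A (the non-unit diagonal entries of the Smith normal form of xI - A over ℚ[x]) are (x + 4)(x^2 - 3x - 5), each dividing the next. The characteristic polynomial is their product, (x + 4)(x^2 - 3x - 5).

The rational canonical form is the block-diagonal matrix of companion matrices C(f_i):
R = [[0, 0, 20], [1, 0, 17], [0, 1, -1]].

Note the characteristic polynomial does not split into linear factors over ℚ, so A has no Jordan form over ℚ; the rational canonical form exists over any field.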